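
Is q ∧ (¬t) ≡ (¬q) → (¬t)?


Compare truth tables:
q | t | φ | ψ
-------------
F | F | F | T
T | F | T | T
F | T | F | F
T | T | F | T
They differ at row 1 (q=F, t=F): φ=F but ψ=T.

No, they are not logically equivalent.


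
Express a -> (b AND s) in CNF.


Step 1: Rewrite a → (b ∧ s) as ¬a ∨ (b ∧ s).
Step 2: Distribute ∨ over ∧.

((NOT a) OR b) AND ((NOT a) OR s)


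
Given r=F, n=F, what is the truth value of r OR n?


Disjunction is false only when both operands are false.
Substitute: r=F, n=F.
F OR F evaluates to F.

F


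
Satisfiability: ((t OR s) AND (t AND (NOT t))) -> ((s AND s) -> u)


Search for a satisfying assignment over {s, t, u}.
Try s=F, t=F, u=F: the formula evaluates to T.
A satisfying assignment exists.

Satisfiable.


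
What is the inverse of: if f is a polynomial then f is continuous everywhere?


The inverse of (P → Q) is (¬P → ¬Q). It is equivalent to the converse, not to the original.
Here P = 'f is a polynomial' and Q = 'f is continuous everywhere'.

If not (f is a polynomial), then not (f is continuous everywhere).


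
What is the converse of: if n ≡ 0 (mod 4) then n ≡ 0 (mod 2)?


The converse of (P → Q) is (Q → P). It is not in general equivalent to the original.
Here P = 'n ≡ 0 (mod 4)' and Q = 'n ≡ 0 (mod 2)'.

If n ≡ 0 (mod 2), then n ≡ 0 (mod 4).


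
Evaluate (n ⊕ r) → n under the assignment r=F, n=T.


Substitute r=F, n=T:
n ⊕ r = T ⊕ F = T
(n ⊕ r) → n = T → T = T

T


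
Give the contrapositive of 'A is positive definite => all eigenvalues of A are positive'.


The contrapositive of (P → Q) is (¬Q → ¬P); it is logically equivalent to the original.
Here P = 'A is positive definite' and Q = 'all eigenvalues of A are positive'.

If not (all eigenvalues of A are positive), then not (A is positive definite).


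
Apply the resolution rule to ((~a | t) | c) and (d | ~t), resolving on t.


The clauses contain complementary literals t and ~t.
Resolution eliminates this pair and disjoins the remaining literals (merging duplicates).

((~a | c) | d)


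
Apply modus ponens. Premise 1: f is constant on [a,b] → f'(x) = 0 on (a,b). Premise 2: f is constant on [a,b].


Modus ponens: from (P → Q) and P, infer Q.
P = 'f is constant on [a,b]' is asserted, and P → Q holds, so Q follows.

f'(x) = 0 on (a,b).


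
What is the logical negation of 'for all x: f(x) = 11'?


¬(for all x: φ) = there exists x: ¬φ, and ¬(there exists x: φ) = for all x: ¬φ.
Apply to the universal statement.

there exists x: NOT(f(x) = 11)


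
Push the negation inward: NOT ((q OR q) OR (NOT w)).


De Morgan: the negation of a disjunction is the conjunction of the negations.
Distribute NOT across OR, flipping it to AND, and negate each literal.

((NOT q) AND (NOT q)) AND w


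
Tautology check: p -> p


Build the truth table over {p}:
p | φ
-----
F | T
T | T
Every row evaluates to true.

Yes, it is a tautology.


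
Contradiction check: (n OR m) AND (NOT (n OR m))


Truth table over {m, n}:
m | n | φ
---------
F | F | F
T | F | F
F | T | F
T | T | F
Every row is false.

Yes, it is a contradiction.


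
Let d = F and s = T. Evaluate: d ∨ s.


Disjunction is false only when both operands are false.
Substitute: d=F, s=T.
F ∨ T evaluates to T.

T


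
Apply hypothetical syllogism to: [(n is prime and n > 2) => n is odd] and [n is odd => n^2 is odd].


Hypothetical syllogism: from (P → Q) and (Q → R), infer (P → R).
Chain the two implications through the shared middle term 'n is odd'.

(n is prime and n > 2) => n^2 is odd


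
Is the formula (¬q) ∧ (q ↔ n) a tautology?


Build the truth table over {n, q}:
n | q | φ
---------
F | F | T
T | F | F
F | T | F
T | T | F
Counterexample at row 2: with n=T, q=F, the formula is F.

No, it is not a tautology.


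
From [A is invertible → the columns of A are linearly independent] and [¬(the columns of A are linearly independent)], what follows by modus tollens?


Modus tollens: from (P → Q) and ¬Q, infer ¬P.
Q = 'the columns of A are linearly independent' is denied; since P → Q, P must also fail.

Not (A is invertible).


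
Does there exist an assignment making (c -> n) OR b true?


Search for a satisfying assignment over {b, c, n}.
Try b=F, c=F, n=F: the formula evaluates to T.
A satisfying assignment exists.

Satisfiable.


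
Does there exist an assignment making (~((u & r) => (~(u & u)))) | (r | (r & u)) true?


Search for a satisfying assignment over {r, u}.
Try r=True, u=False: the formula evaluates to True.
A satisfying assignment exists.

Satisfiable.


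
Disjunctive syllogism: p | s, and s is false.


Disjunctive syllogism: from (P ∨ Q) and ¬P, infer Q.
One disjunct, 's', is ruled out; the other must hold.

p


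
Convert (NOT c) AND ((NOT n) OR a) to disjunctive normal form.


Step 1: Distribute ∧ over ∨: (¬c) ∧ ((¬n) ∨ a) = ((¬c) ∧ (¬n)) ∨ ((¬c) ∧ a).

((NOT c) AND (NOT n)) OR ((NOT c) AND a)


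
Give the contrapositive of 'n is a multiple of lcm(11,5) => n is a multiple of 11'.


The contrapositive of (P → Q) is (¬Q → ¬P); it is logically equivalent to the original.
Here P = 'n is a multiple of lcm(11,5)' and Q = 'n is a multiple of 11'.

If not (n is a multiple of 11), then not (n is a multiple of lcm(11,5)).


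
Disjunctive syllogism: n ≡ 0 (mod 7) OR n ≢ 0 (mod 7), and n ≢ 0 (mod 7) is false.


Disjunctive syllogism: from (P ∨ Q) and ¬P, infer Q.
One disjunct, 'n ≢ 0 (mod 7)', is ruled out; the other must hold.

n ≡ 0 (mod 7)


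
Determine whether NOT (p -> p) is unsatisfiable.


Truth table over {p}:
p | φ
-----
F | F
T | F
Every row is false.

Yes, it is a contradiction.


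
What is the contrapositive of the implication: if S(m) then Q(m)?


The contrapositive of (P → Q) is (¬Q → ¬P); it is logically equivalent to the original.
Here P = 'S(m)' and Q = 'Q(m)'.

If not (Q(m)), then not (S(m)).


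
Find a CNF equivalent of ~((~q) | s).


Step 1: Apply De Morgan: ¬((¬q) ∨ s) = ¬(¬q) ∧ ¬s.
Step 2: Eliminate any double negations (¬¬X = X).

q & (~s)


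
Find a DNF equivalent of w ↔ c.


Step 1: w ↔ c is true exactly when both agree: (w ∧ c) ∨ (¬w ∧ ¬c).

(w ∧ c) ∨ ((¬w) ∧ (¬c))


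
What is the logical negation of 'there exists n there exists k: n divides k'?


Negation flips each quantifier (∀↔∃) and negates the inner predicate.
¬(there exists n there exists k: φ) = for all n for all k: ¬φ.

for all n for all k: NOT(n divides k)


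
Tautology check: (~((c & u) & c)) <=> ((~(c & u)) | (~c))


Build the truth table over {c, u}:
c | u | φ
---------
False | False | True
True | False | True
False | True | True
True | True | True
Every row evaluates to true.

Yes, it is a tautology.


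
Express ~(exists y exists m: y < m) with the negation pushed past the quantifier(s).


Negation flips each quantifier (∀↔∃) and negates the inner predicate.
¬(exists y exists m: φ) = forall y forall m: ¬φ.

forall y forall m: ~(y < m)


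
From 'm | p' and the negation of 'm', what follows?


Disjunctive syllogism: from (P ∨ Q) and ¬P, infer Q.
One disjunct, 'm', is ruled out; the other must hold.

p


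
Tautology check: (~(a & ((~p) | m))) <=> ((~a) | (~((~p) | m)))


Build the truth table over {a, m, p}:
a | m | p | φ
-------------
False | False | False | True
True | False | False | True
False | True | False | True
True | True | False | True
False | False | True | True
True | False | True | True
False | True | True | True
True | True | True | True
Every row evaluates to true.

Yes, it is a tautology.


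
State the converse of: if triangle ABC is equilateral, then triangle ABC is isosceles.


The converse of (P → Q) is (Q → P). It is not in general equivalent to the original.
Here P = 'triangle ABC is equilateral' and Q = 'triangle ABC is isosceles'.

If triangle ABC is isosceles, then triangle ABC is equilateral.


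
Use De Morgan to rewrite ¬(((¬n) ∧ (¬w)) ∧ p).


De Morgan: the negation of a conjunction is the disjunction of the negations.
Distribute ¬ across ∧, flipping it to ∨, and negate each literal.

(n ∨ w) ∨ (¬p)


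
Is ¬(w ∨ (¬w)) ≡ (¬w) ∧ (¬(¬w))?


Compare truth tables:
w | φ | ψ
---------
F | F | F
T | F | F
The columns φ and ψ agree on every row.

Yes, they are logically equivalent.


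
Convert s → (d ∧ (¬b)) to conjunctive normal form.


Step 1: Rewrite s → (d ∧ (¬b)) as ¬s ∨ (d ∧ (¬b)).
Step 2: Distribute ∨ over ∧.

((¬s) ∨ d) ∧ ((¬s) ∨ (¬b))


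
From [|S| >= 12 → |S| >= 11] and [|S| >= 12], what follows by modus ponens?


Modus ponens: from (P → Q) and P, infer Q.
P = '|S| >= 12' is asserted, and P → Q holds, so Q follows.

|S| >= 11.


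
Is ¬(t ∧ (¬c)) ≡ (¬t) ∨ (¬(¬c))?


Compare truth tables:
c | t | φ | ψ
-------------
F | F | T | T
T | F | T | T
F | T | F | F
T | T | T | T
The columns φ and ψ agree on every row.

Yes, they are logically equivalent.


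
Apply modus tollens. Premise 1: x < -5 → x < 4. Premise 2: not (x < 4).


Modus tollens: from (P → Q) and ¬Q, infer ¬P.
Q = 'x < 4' is denied; since P → Q, P must also fail.

Not (x < -5).


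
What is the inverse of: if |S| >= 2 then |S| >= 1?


The inverse of (P → Q) is (¬P → ¬Q). It is equivalent to the converse, not to the original.
Here P = '|S| >= 2' and Q = '|S| >= 1'.

If not (|S| >= 2), then not (|S| >= 1).


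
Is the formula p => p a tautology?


Build the truth table over {p}:
p | φ
-----
False | True
True | True
Every row evaluates to true.

Yes, it is a tautology.


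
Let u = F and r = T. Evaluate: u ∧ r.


Conjunction is true only when both operands are true.
Substitute: u=F, r=T.
F ∧ T evaluates to F.

F


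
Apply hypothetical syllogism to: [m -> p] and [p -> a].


Hypothetical syllogism: from (P → Q) and (Q → R), infer (P → R).
Chain the two implications through the shared middle term 'p'.

m -> a


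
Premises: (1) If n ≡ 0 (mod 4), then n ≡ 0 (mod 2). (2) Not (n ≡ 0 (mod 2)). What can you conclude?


Modus tollens: from (P → Q) and ¬Q, infer ¬P.
Q = 'n ≡ 0 (mod 2)' is denied; since P → Q, P must also fail.

Not (n ≡ 0 (mod 4)).


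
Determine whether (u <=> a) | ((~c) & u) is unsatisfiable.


Truth table over {a, c, u}:
a | c | u | φ
-------------
False | False | False | True
True | False | False | False
False | True | False | True
True | True | False | False
False | False | True | True
True | False | True | True
False | True | True | False
True | True | True | True
Satisfying assignment at row 1: a=False, c=False, u=False gives True.

No, it is not a contradiction.


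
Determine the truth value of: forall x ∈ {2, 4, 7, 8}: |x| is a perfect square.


Evaluate the predicate on each element: 2:False, 4:True, 7:False, 8:False.
Counterexample x = 2 fails the predicate.

False


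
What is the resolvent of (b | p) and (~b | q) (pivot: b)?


The clauses contain complementary literals b and ~b.
Resolution eliminates this pair and disjoins the remaining literals (merging duplicates).

(p | q)


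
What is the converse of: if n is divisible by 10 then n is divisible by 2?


The converse of (P → Q) is (Q → P). It is not in general equivalent to the original.
Here P = 'n is divisible by 10' and Q = 'n is divisible by 2'.

If n is divisible by 2, then n is divisible by 10.


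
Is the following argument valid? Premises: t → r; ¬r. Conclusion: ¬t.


This matches the form of modus tollens: the conclusion follows in every model of the premises.

Valid.


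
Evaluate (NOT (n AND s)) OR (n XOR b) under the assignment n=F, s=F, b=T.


Substitute n=F, s=F, b=T:
n AND s = F AND F = F
NOT (n AND s) = T
n XOR b = F XOR T = T
(NOT (n AND s)) OR (n XOR b) = T OR T = T

T


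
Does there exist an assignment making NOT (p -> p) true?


Check all 2 assignments over {p}:
p | φ
-----
F | F
T | F
No assignment makes the formula true.

Unsatisfiable.


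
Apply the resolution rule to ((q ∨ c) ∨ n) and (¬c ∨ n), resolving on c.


The clauses contain complementary literals c and ¬c.
Resolution eliminates this pair and disjoins the remaining literals (merging duplicates).

(q ∨ n)


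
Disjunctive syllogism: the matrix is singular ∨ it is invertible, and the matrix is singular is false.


Disjunctive syllogism: from (P ∨ Q) and ¬P, infer Q.
One disjunct, 'the matrix is singular', is ruled out; the other must hold.

it is invertible


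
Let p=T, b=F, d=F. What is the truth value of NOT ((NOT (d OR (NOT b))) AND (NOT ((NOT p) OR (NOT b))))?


Substitute p=T, b=F, d=F:
NOT b = T
d OR (NOT b) = F OR T = T
NOT (d OR (NOT b)) = F
NOT p = F
NOT b = T
(NOT p) OR (NOT b) = F OR T = T
NOT ((NOT p) OR (NOT b)) = F
(NOT (d OR (NOT b))) AND (NOT ((NOT p) OR (NOT b))) = F AND F = F
NOT ((NOT (d OR (NOT b))) AND (NOT ((NOT p) OR (NOT b)))) = T

T


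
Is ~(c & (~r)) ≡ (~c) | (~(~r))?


Compare truth tables:
c | r | φ | ψ
-------------
False | False | True | True
True | False | False | False
False | True | True | True
True | True | True | True
The columns φ and ψ agree on every row.

Yes, they are logically equivalent.


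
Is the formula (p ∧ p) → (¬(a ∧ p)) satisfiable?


Search for a satisfying assignment over {a, p}.
Try a=F, p=F: the formula evaluates to T.
A satisfying assignment exists.

Satisfiable.


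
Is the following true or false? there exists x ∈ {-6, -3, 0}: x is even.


Evaluate the predicate on each element: -6:T, -3:F, 0:T.
Witness x = -6 satisfies the predicate.

T


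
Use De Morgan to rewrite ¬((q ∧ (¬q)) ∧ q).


De Morgan: the negation of a conjunction is the disjunction of the negations.
Distribute ¬ across ∧, flipping it to ∨, and negate each literal.

((¬q) ∨ q) ∨ (¬q)


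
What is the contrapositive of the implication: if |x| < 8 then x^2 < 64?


The contrapositive of (P → Q) is (¬Q → ¬P); it is logically equivalent to the original.
Here P = '|x| < 8' and Q = 'x^2 < 64'.

If not (x^2 < 64), then not (|x| < 8).


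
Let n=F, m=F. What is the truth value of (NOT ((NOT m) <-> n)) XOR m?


Substitute n=F, m=F:
NOT m = T
(NOT m) <-> n = T <-> F = F
NOT ((NOT m) <-> n) = T
(NOT ((NOT m) <-> n)) XOR m = T XOR F = T

T


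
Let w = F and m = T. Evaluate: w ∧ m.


Conjunction is true only when both operands are true.
Substitute: w=F, m=T.
F ∧ T evaluates to F.

F


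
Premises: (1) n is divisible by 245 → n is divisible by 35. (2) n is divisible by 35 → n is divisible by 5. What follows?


Hypothetical syllogism: from (P → Q) and (Q → R), infer (P → R).
Chain the two implications through the shared middle term 'n is divisible by 35'.

n is divisible by 245 → n is divisible by 5


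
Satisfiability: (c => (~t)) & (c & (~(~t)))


Check all 4 assignments over {c, t}:
c | t | φ
---------
False | False | False
True | False | False
False | True | False
True | True | False
No assignment makes the formula true.

Unsatisfiable.


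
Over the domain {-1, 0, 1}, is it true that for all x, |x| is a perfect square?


Evaluate the predicate on each element: -1:T, 0:T, 1:T.
Every element satisfies the predicate.

T


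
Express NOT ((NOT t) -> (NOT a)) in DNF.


Step 1: Rewrite implication then negate: ¬(¬(¬t) ∨ (¬a)) = (¬t) ∧ ¬(¬a).
Step 2: Eliminate any double negations (¬¬X = X).

(NOT t) AND a


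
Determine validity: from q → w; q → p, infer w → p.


This is (no valid rule). There exist truth assignments where the premises are all true but the conclusion is false.

Invalid.


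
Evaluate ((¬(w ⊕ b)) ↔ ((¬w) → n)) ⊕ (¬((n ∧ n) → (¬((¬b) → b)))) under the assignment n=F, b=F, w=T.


Substitute n=F, b=F, w=T:
… (earlier sub-steps elided)
¬w = F
(¬w) → n = F → F = T
(¬(w ⊕ b)) ↔ ((¬w) → n) = F ↔ T = F
n ∧ n = F ∧ F = F
¬b = T
(¬b) → b = T → F = F
¬((¬b) → b) = T
(n ∧ n) → (¬((¬b) → b)) = F → T = T
¬((n ∧ n) → (¬((¬b) → b))) = F
((¬(w ⊕ b)) ↔ ((¬w) → n)) ⊕ (¬((n ∧ n) → (¬((¬b) → b)))) = F ⊕ F = F

F


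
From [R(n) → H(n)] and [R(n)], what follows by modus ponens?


Modus ponens: from (P → Q) and P, infer Q.
P = 'R(n)' is asserted, and P → Q holds, so Q follows.

H(n).


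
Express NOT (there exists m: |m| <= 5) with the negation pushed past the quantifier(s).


¬(for all x: φ) = there exists x: ¬φ, and ¬(there exists x: φ) = for all x: ¬φ.
Apply to the existential statement.

for all m: NOT(|m| <= 5)


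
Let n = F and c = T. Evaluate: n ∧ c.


Conjunction is true only when both operands are true.
Substitute: n=F, c=T.
F ∧ T evaluates to F.

F


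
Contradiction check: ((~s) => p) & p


Truth table over {p, s}:
p | s | φ
---------
False | False | False
True | False | True
False | True | False
True | True | True
Satisfying assignment at row 2: p=True, s=False gives True.

No, it is not a contradiction.


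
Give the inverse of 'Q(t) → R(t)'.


The inverse of (P → Q) is (¬P → ¬Q). It is equivalent to the converse, not to the original.
Here P = 'Q(t)' and Q = 'R(t)'.

If not (Q(t)), then not (R(t)).


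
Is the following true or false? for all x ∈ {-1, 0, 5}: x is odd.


Evaluate the predicate on each element: -1:T, 0:F, 5:T.
Counterexample x = 0 fails the predicate.

F


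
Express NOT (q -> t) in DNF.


Step 1: Rewrite implication then negate: ¬(¬q ∨ t) = q ∧ ¬t.

q AND (NOT t)


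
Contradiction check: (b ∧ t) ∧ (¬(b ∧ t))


Truth table over {b, t}:
b | t | φ
---------
F | F | F
T | F | F
F | T | F
T | T | F
Every row is false.

Yes, it is a contradiction.


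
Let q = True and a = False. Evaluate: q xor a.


Exclusive or is true when exactly one operand is true.
Substitute: q=True, a=False.
True xor False evaluates to True.

True


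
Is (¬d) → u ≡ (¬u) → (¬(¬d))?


Compare truth tables:
d | u | φ | ψ
-------------
F | F | F | F
T | F | T | T
F | T | T | T
T | T | T | T
The columns φ and ψ agree on every row.

Yes, they are logically equivalent.


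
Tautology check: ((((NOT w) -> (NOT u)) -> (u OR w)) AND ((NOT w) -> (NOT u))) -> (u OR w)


Build the truth table over {u, w}:
u | w | φ
---------
F | F | T
T | F | T
F | T | T
T | T | T
Every row evaluates to true.

Yes, it is a tautology.


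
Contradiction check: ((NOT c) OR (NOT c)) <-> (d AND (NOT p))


Truth table over {c, d, p}:
c | d | p | φ
-------------
F | F | F | F
T | F | F | T
F | T | F | T
T | T | F | F
F | F | T | F
T | F | T | T
F | T | T | F
T | T | T | T
Satisfying assignment at row 2: c=T, d=F, p=F gives T.

No, it is not a contradiction.


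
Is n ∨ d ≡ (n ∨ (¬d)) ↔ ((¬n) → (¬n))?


Compare truth tables:
d | n | φ | ψ
-------------
F | F | F | T
T | F | T | F
F | T | T | T
T | T | T | T
They differ at row 1 (d=F, n=F): φ=F but ψ=T.

No, they are not logically equivalent.


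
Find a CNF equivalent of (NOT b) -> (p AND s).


Step 1: Rewrite (¬b) → (p ∧ s) as ¬(¬b) ∨ (p ∧ s).
Step 2: Distribute ∨ over ∧.
Step 3: Eliminate any double negations (¬¬X = X).

(b OR p) AND (b OR s)


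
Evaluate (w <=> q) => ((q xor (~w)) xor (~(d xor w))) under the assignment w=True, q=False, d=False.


Substitute w=True, q=False, d=False:
w <=> q = True <=> False = False
~w = False
q xor (~w) = False xor False = False
d xor w = False xor True = True
~(d xor w) = False
(q xor (~w)) xor (~(d xor w)) = False xor False = False
(w <=> q) => ((q xor (~w)) xor (~(d xor w))) = False => False = True

True


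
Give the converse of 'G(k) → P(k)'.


The converse of (P → Q) is (Q → P). It is not in general equivalent to the original.
Here P = 'G(k)' and Q = 'P(k)'.

If P(k), then G(k).


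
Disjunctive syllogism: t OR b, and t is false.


Disjunctive syllogism: from (P ∨ Q) and ¬P, infer Q.
One disjunct, 't', is ruled out; the other must hold.

b


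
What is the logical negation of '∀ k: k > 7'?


¬(∀ x: φ) = ∃ x: ¬φ, and ¬(∃ x: φ) = ∀ x: ¬φ.
Apply to the universal statement.

∃ k: ¬(k > 7)


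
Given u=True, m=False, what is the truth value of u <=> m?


Biconditional is true when both operands have the same truth value.
Substitute: u=True, m=False.
True <=> False evaluates to False.

False


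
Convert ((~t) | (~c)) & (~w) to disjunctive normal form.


Step 1: Distribute ∧ over ∨: ((¬t) ∨ (¬c)) ∧ (¬w) = ((¬t) ∧ (¬w)) ∨ ((¬c) ∧ (¬w)).

((~t) & (~w)) | ((~c) & (~w))


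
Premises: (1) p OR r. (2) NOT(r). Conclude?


Disjunctive syllogism: from (P ∨ Q) and ¬P, infer Q.
One disjunct, 'r', is ruled out; the other must hold.

p


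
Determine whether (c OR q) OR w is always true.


Build the truth table over {c, q, w}:
c | q | w | φ
-------------
F | F | F | F
T | F | F | T
F | T | F | T
T | T | F | T
F | F | T | T
T | F | T | T
F | T | T | T
T | T | T | T
Counterexample at row 1: with c=F, q=F, w=F, the formula is F.

No, it is not a tautology.


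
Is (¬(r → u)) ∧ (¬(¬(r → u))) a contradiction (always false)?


Truth table over {r, u}:
r | u | φ
---------
F | F | F
T | F | F
F | T | F
T | T | F
Every row is false.

Yes, it is a contradiction.


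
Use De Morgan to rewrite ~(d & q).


De Morgan: the negation of a conjunction is the disjunction of the negations.
Distribute ~ across &, flipping it to |, and negate each literal.

(~d) | (~q)


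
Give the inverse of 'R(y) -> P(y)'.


The inverse of (P → Q) is (¬P → ¬Q). It is equivalent to the converse, not to the original.
Here P = 'R(y)' and Q = 'P(y)'.

If not (R(y)), then not (P(y)).


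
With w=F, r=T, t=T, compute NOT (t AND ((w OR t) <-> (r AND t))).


Substitute w=F, r=T, t=T:
w OR t = F OR T = T
r AND t = T AND T = T
(w OR t) <-> (r AND t) = T <-> T = T
t AND ((w OR t) <-> (r AND t)) = T AND T = T
NOT (t AND ((w OR t) <-> (r AND t))) = F

F


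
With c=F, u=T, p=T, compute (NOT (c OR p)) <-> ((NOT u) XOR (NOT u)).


Substitute c=F, u=T, p=T:
c OR p = F OR T = T
NOT (c OR p) = F
NOT u = F
NOT u = F
(NOT u) XOR (NOT u) = F XOR F = F
(NOT (c OR p)) <-> ((NOT u) XOR (NOT u)) = F <-> F = T

T


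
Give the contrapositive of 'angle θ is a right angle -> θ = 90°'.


The contrapositive of (P → Q) is (¬Q → ¬P); it is logically equivalent to the original.
Here P = 'angle θ is a right angle' and Q = 'θ = 90°'.

If not (θ = 90°), then not (angle θ is a right angle).


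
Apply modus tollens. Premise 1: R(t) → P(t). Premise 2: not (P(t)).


Modus tollens: from (P → Q) and ¬Q, infer ¬P.
Q = 'P(t)' is denied; since P → Q, P must also fail.

Not (R(t)).


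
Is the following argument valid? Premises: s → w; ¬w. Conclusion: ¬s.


This matches the form of modus tollens: the conclusion follows in every model of the premises.

Valid.


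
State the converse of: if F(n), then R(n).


The converse of (P → Q) is (Q → P). It is not in general equivalent to the original.
Here P = 'F(n)' and Q = 'R(n)'.

If R(n), then F(n).


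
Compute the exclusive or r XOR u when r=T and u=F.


Exclusive or is true when exactly one operand is true.
Substitute: r=T, u=F.
T XOR F evaluates to T.

T


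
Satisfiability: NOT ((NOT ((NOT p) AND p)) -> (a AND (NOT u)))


Search for a satisfying assignment over {a, p, u}.
Try a=F, p=F, u=F: the formula evaluates to T.
A satisfying assignment exists.

Satisfiable.


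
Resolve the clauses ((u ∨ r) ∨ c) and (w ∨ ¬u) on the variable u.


The clauses contain complementary literals u and ¬u.
Resolution eliminates this pair and disjoins the remaining literals (merging duplicates).

((c ∨ r) ∨ w)


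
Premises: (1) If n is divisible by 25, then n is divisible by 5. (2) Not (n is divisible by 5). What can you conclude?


Modus tollens: from (P → Q) and ¬Q, infer ¬P.
Q = 'n is divisible by 5' is denied; since P → Q, P must also fail.

Not (n is divisible by 25).


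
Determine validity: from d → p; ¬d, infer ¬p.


This is denying the antecedent (fallacy). There exist truth assignments where the premises are all true but the conclusion is false.

Invalid.


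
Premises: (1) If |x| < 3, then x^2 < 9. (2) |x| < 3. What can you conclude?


Modus ponens: from (P → Q) and P, infer Q.
P = '|x| < 3' is asserted, and P → Q holds, so Q follows.

x^2 < 9.


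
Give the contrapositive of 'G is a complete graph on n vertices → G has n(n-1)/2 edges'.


The contrapositive of (P → Q) is (¬Q → ¬P); it is logically equivalent to the original.
Here P = 'G is a complete graph on n vertices' and Q = 'G has n(n-1)/2 edges'.

If not (G has n(n-1)/2 edges), then not (G is a complete graph on n vertices).


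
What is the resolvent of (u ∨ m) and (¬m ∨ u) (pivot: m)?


The clauses contain complementary literals m and ¬m.
Resolution eliminates this pair and disjoins the remaining literals (merging duplicates).

u


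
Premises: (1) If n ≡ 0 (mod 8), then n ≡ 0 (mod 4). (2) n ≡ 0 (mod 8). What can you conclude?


Modus ponens: from (P → Q) and P, infer Q.
P = 'n ≡ 0 (mod 8)' is asserted, and P → Q holds, so Q follows.

n ≡ 0 (mod 4).


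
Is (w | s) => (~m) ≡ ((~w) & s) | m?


Compare truth tables:
m | s | w | φ | ψ
-----------------
False | False | False | True | False
True | False | False | True | True
False | True | False | True | True
True | True | False | False | True
False | False | True | True | False
True | False | True | False | True
False | True | True | True | False
True | True | True | False | True
They differ at row 1 (m=False, s=False, w=False): φ=True but ψ=False.

No, they are not logically equivalent.


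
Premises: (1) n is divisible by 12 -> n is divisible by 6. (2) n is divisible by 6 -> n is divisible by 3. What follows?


Hypothetical syllogism: from (P → Q) and (Q → R), infer (P → R).
Chain the two implications through the shared middle term 'n is divisible by 6'.

n is divisible by 12 -> n is divisible by 3


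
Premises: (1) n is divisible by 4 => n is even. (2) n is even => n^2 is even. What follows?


Hypothetical syllogism: from (P → Q) and (Q → R), infer (P → R).
Chain the two implications through the shared middle term 'n is even'.

n is divisible by 4 => n^2 is even


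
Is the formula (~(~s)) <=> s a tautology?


Build the truth table over {s}:
s | φ
-----
False | True
True | True
Every row evaluates to true.

Yes, it is a tautology.


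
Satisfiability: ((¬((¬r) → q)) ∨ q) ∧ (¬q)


Search for a satisfying assignment over {q, r}.
Try q=F, r=F: the formula evaluates to T.
A satisfying assignment exists.

Satisfiable.


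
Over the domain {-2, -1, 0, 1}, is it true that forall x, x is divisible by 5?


Evaluate the predicate on each element: -2:False, -1:False, 0:True, 1:False.
Counterexample x = -2 fails the predicate.

False


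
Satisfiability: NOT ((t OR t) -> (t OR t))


Check all 2 assignments over {t}:
t | φ
-----
F | F
T | F
No assignment makes the formula true.

Unsatisfiable.


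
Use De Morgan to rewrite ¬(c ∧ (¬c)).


De Morgan: the negation of a conjunction is the disjunction of the negations.
Distribute ¬ across ∧, flipping it to ∨, and negate each literal.

(¬c) ∨ c


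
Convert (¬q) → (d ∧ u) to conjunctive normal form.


Step 1: Rewrite (¬q) → (d ∧ u) as ¬(¬q) ∨ (d ∧ u).
Step 2: Distribute ∨ over ∧.
Step 3: Eliminate any double negations (¬¬X = X).

(q ∨ d) ∧ (q ∨ u)


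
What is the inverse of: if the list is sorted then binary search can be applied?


The inverse of (P → Q) is (¬P → ¬Q). It is equivalent to the converse, not to the original.
Here P = 'the list is sorted' and Q = 'binary search can be applied'.

If not (the list is sorted), then not (binary search can be applied).


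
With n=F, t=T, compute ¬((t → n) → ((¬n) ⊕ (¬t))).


Substitute n=F, t=T:
t → n = T → F = F
¬n = T
¬t = F
(¬n) ⊕ (¬t) = T ⊕ F = T
(t → n) → ((¬n) ⊕ (¬t)) = F → T = T
¬((t → n) → ((¬n) ⊕ (¬t))) = F

F


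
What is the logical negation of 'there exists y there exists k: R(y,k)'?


Negation flips each quantifier (∀↔∃) and negates the inner predicate.
¬(there exists y there exists k: φ) = for all y for all k: ¬φ.

for all y for all k: NOT(R(y,k))


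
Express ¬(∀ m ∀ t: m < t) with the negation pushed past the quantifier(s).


Negation flips each quantifier (∀↔∃) and negates the inner predicate.
¬(∀ m ∀ t: φ) = ∃ m ∃ t: ¬φ.

∃ m ∃ t: ¬(m < t)


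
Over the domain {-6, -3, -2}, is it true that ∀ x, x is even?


Evaluate the predicate on each element: -6:T, -3:F, -2:T.
Counterexample x = -3 fails the predicate.

F


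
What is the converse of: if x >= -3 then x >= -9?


The converse of (P → Q) is (Q → P). It is not in general equivalent to the original.
Here P = 'x >= -3' and Q = 'x >= -9'.

If x >= -9, then x >= -3.


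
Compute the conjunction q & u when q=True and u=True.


Conjunction is true only when both operands are true.
Substitute: q=True, u=True.
True & True evaluates to True.

True


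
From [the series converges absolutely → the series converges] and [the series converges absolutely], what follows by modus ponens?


Modus ponens: from (P → Q) and P, infer Q.
P = 'the series converges absolutely' is asserted, and P → Q holds, so Q follows.

the series converges.


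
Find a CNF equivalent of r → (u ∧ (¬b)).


Step 1: Rewrite r → (u ∧ (¬b)) as ¬r ∨ (u ∧ (¬b)).
Step 2: Distribute ∨ over ∧.

((¬r) ∨ u) ∧ ((¬r) ∨ (¬b))


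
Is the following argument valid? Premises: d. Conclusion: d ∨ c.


This matches the form of disjunction introduction: the conclusion follows in every model of the premises.

Valid.


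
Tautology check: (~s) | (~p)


Build the truth table over {p, s}:
p | s | φ
---------
False | False | True
True | False | True
False | True | True
True | True | False
Counterexample at row 4: with p=True, s=True, the formula is False.

No, it is not a tautology.


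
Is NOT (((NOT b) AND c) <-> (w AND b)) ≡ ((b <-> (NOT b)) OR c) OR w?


Compare truth tables:
b | c | w | φ | ψ
-----------------
F | F | F | F | F
T | F | F | F | F
F | T | F | T | T
T | T | F | F | T
F | F | T | F | T
T | F | T | T | T
F | T | T | T | T
T | T | T | T | T
They differ at row 4 (b=T, c=T, w=F): φ=F but ψ=T.

No, they are not logically equivalent.


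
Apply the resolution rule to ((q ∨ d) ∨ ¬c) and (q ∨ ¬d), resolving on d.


The clauses contain complementary literals d and ¬d.
Resolution eliminates this pair and disjoins the remaining literals (merging duplicates).

(¬c ∨ q)


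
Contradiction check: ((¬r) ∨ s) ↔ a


Truth table over {a, r, s}:
a | r | s | φ
-------------
F | F | F | F
T | F | F | T
F | T | F | T
T | T | F | F
F | F | T | F
T | F | T | T
F | T | T | F
T | T | T | T
Satisfying assignment at row 2: a=T, r=F, s=F gives T.

No, it is not a contradiction.


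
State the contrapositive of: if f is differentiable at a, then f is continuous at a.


The contrapositive of (P → Q) is (¬Q → ¬P); it is logically equivalent to the original.
Here P = 'f is differentiable at a' and Q = 'f is continuous at a'.

If not (f is continuous at a), then not (f is differentiable at a).


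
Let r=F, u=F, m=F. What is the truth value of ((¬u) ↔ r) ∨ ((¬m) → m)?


Substitute r=F, u=F, m=F:
¬u = T
(¬u) ↔ r = T ↔ F = F
¬m = T
(¬m) → m = T → F = F
((¬u) ↔ r) ∨ ((¬m) → m) = F ∨ F = F

F


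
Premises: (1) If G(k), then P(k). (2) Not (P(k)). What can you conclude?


Modus tollens: from (P → Q) and ¬Q, infer ¬P.
Q = 'P(k)' is denied; since P → Q, P must also fail.

Not (G(k)).


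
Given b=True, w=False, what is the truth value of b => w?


Implication is false only when antecedent is true and consequent is false.
Substitute: b=True, w=False.
True => False evaluates to False.

False


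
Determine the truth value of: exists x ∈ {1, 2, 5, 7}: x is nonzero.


Evaluate the predicate on each element: 1:True, 2:True, 5:True, 7:True.
Witness x = 1 satisfies the predicate.

True


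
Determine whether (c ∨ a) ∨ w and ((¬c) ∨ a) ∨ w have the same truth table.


Compare truth tables:
a | c | w | φ | ψ
-----------------
F | F | F | F | T
T | F | F | T | T
F | T | F | T | F
T | T | F | T | T
F | F | T | T | T
T | F | T | T | T
F | T | T | T | T
T | T | T | T | T
They differ at row 1 (a=F, c=F, w=F): φ=F but ψ=T.

No, they are not logically equivalent.


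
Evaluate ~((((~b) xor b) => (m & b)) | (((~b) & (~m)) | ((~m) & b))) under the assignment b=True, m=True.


Substitute b=True, m=True:
… (earlier sub-steps elided)
m & b = True & True = True
((~b) xor b) => (m & b) = True => True = True
~b = False
~m = False
(~b) & (~m) = False & False = False
~m = False
(~m) & b = False & True = False
((~b) & (~m)) | ((~m) & b) = False | False = False
(((~b) xor b) => (m & b)) | (((~b) & (~m)) | ((~m) & b)) = True | False = True
~((((~b) xor b) => (m & b)) | (((~b) & (~m)) | ((~m) & b))) = False

False


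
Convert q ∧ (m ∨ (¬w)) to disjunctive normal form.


Step 1: Distribute ∧ over ∨: q ∧ (m ∨ (¬w)) = (q ∧ m) ∨ (q ∧ (¬w)).

(q ∧ m) ∨ (q ∧ (¬w))


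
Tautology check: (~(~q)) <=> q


Build the truth table over {q}:
q | φ
-----
False | True
True | True
Every row evaluates to true.

Yes, it is a tautology.


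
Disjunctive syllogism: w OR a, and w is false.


Disjunctive syllogism: from (P ∨ Q) and ¬P, infer Q.
One disjunct, 'w', is ruled out; the other must hold.

a


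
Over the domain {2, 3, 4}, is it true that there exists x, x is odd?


Evaluate the predicate on each element: 2:F, 3:T, 4:F.
Witness x = 3 satisfies the predicate.

T


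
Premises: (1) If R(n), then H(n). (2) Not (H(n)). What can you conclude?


Modus tollens: from (P → Q) and ¬Q, infer ¬P.
Q = 'H(n)' is denied; since P → Q, P must also fail.

Not (R(n)).


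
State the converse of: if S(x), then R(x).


The converse of (P → Q) is (Q → P). It is not in general equivalent to the original.
Here P = 'S(x)' and Q = 'R(x)'.

If R(x), then S(x).


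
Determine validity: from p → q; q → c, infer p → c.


This matches the form of hypothetical syllogism: the conclusion follows in every model of the premises.

Valid.


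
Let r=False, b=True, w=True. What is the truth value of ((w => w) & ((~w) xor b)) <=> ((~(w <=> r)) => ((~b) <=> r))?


Substitute r=False, b=True, w=True:
w => w = True => True = True
~w = False
(~w) xor b = False xor True = True
(w => w) & ((~w) xor b) = True & True = True
w <=> r = True <=> False = False
~(w <=> r) = True
~b = False
(~b) <=> r = False <=> False = True
(~(w <=> r)) => ((~b) <=> r) = True => True = True
((w => w) & ((~w) xor b)) <=> ((~(w <=> r)) => ((~b) <=> r)) = True <=> True = True

True


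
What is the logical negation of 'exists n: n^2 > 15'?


¬(forall x: φ) = exists x: ¬φ, and ¬(exists x: φ) = forall x: ¬φ.
Apply to the existential statement.

forall n: ~(n^2 > 15)


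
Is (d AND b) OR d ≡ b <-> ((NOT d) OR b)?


Compare truth tables:
b | d | φ | ψ
-------------
F | F | F | F
T | F | F | T
F | T | T | T
T | T | T | T
They differ at row 2 (b=T, d=F): φ=F but ψ=T.

No, they are not logically equivalent.


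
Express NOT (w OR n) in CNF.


Step 1: Apply De Morgan: ¬(w ∨ n) = ¬w ∧ ¬n.

(NOT w) AND (NOT n)


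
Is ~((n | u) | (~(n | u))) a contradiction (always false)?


Truth table over {n, u}:
n | u | φ
---------
False | False | False
True | False | False
False | True | False
True | True | False
Every row is false.

Yes, it is a contradiction.


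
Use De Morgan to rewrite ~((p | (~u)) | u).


De Morgan: the negation of a disjunction is the conjunction of the negations.
Distribute ~ across |, flipping it to &, and negate each literal.

((~p) & u) & (~u)


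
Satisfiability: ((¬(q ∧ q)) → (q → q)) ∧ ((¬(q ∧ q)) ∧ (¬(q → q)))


Check all 2 assignments over {q}:
q | φ
-----
F | F
T | F
No assignment makes the formula true.

Unsatisfiable.


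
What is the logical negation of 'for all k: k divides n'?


¬(for all x: φ) = there exists x: ¬φ, and ¬(there exists x: φ) = for all x: ¬φ.
Apply to the universal statement.

there exists k: NOT(k divides n)


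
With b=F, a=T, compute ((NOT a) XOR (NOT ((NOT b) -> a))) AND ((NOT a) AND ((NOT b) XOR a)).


Substitute b=F, a=T:
NOT a = F
NOT b = T
(NOT b) -> a = T -> T = T
NOT ((NOT b) -> a) = F
(NOT a) XOR (NOT ((NOT b) -> a)) = F XOR F = F
NOT a = F
NOT b = T
(NOT b) XOR a = T XOR T = F
(NOT a) AND ((NOT b) XOR a) = F AND F = F
((NOT a) XOR (NOT ((NOT b) -> a))) AND ((NOT a) AND ((NOT b) XOR a)) = F AND F = F

F


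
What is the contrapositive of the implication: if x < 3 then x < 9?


The contrapositive of (P → Q) is (¬Q → ¬P); it is logically equivalent to the original.
Here P = 'x < 3' and Q = 'x < 9'.

If not (x < 9), then not (x < 3).


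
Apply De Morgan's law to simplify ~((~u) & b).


De Morgan: the negation of a conjunction is the disjunction of the negations.
Distribute ~ across &, flipping it to |, and negate each literal.

u | (~b)


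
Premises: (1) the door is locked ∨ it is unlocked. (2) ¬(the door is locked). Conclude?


Disjunctive syllogism: from (P ∨ Q) and ¬P, infer Q.
One disjunct, 'the door is locked', is ruled out; the other must hold.

it is unlocked


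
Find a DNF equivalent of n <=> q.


Step 1: n ↔ q is true exactly when both agree: (n ∧ q) ∨ (¬n ∧ ¬q).

(n & q) | ((~n) & (~q))


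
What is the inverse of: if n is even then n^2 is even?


The inverse of (P → Q) is (¬P → ¬Q). It is equivalent to the converse, not to the original.
Here P = 'n is even' and Q = 'n^2 is even'.

If not (n is even), then not (n^2 is even).


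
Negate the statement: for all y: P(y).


¬(for all x: φ) = there exists x: ¬φ, and ¬(there exists x: φ) = for all x: ¬φ.
Apply to the universal statement.

there exists y: NOT(P(y))


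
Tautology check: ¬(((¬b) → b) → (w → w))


Build the truth table over {b, w}:
b | w | φ
---------
F | F | F
T | F | F
F | T | F
T | T | F
Counterexample at row 1: with b=F, w=F, the formula is F.

No, it is not a tautology.


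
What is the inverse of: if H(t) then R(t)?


The inverse of (P → Q) is (¬P → ¬Q). It is equivalent to the converse, not to the original.
Here P = 'H(t)' and Q = 'R(t)'.

If not (H(t)), then not (R(t)).


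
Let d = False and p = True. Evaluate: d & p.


Conjunction is true only when both operands are true.
Substitute: d=False, p=True.
False & True evaluates to False.

False


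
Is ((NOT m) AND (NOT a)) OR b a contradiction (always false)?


Truth table over {a, b, m}:
a | b | m | φ
-------------
F | F | F | T
T | F | F | F
F | T | F | T
T | T | F | T
F | F | T | F
T | F | T | F
F | T | T | T
T | T | T | T
Satisfying assignment at row 1: a=F, b=F, m=F gives T.

No, it is not a contradiction.


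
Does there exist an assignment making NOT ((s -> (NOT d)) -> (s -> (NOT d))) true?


Check all 4 assignments over {d, s}:
d | s | φ
---------
F | F | F
T | F | F
F | T | F
T | T | F
No assignment makes the formula true.

Unsatisfiable.
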